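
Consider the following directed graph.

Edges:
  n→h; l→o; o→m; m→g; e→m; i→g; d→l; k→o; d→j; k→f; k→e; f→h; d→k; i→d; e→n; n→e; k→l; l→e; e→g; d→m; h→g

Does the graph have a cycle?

Yes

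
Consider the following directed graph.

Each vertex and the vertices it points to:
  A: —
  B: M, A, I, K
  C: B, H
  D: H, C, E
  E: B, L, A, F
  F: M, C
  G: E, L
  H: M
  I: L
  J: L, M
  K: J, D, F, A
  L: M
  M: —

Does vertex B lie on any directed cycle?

Yes

B is on a cycle iff B can reach itself via ≥1 edge.
B → K → D → C → B — yes.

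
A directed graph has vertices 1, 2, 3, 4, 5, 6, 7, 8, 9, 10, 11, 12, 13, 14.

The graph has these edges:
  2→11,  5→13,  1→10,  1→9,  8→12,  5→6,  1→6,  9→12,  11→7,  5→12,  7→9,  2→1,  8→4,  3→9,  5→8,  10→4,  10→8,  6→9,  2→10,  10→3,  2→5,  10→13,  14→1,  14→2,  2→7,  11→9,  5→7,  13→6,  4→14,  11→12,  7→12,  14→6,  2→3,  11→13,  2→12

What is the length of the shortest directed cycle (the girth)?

4

For each vertex v, BFS finds the shortest path from v back to v.
The shortest such closed walk is 14 → 2 → 10 → 4 → 14, length 4.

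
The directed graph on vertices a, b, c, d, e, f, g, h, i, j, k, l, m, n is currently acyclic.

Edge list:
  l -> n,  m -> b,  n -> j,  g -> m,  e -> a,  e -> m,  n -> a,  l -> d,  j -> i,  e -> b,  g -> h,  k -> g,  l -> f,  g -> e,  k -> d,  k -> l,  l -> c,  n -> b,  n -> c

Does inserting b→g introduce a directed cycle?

Yes

Adding b→g creates a cycle iff g can already reach b.
Path from g: g → e → b.
So g → … → b → g is a cycle.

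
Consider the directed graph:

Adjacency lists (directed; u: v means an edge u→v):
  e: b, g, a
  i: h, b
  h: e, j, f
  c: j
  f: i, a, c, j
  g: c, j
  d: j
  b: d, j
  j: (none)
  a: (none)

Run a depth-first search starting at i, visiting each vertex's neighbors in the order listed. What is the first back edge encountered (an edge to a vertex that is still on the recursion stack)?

DFS from i (visiting each vertex's neighbors in the order listed); mark gray on enter, black on exit:
i gray
  h gray
    e gray
      b gray
        d gray
          j gray
          j black
        d black
        b→j: j black — skip
      b black
      g gray
        c gray
          c→j: j black — skip
        c black
        g→j: j black — skip
      g black
      a gray
      a black
    e black
    h→j: j black — skip
    f gray
      f→i: i is gray → back edge
First back edge: f → i.

f→i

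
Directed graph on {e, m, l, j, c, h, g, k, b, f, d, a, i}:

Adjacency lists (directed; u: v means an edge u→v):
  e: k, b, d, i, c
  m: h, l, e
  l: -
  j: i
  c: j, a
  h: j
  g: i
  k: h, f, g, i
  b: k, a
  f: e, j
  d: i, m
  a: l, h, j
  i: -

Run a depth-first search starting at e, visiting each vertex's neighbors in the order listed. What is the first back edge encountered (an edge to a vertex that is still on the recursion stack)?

DFS from e (visiting each vertex's neighbors in the order listed); mark gray on enter, black on exit:
e gray
  k gray
    h gray
      j gray
        i gray
        i black
      j black
    h black
    f gray
      f→e: e is gray → back edge
First back edge: f → e.

f→e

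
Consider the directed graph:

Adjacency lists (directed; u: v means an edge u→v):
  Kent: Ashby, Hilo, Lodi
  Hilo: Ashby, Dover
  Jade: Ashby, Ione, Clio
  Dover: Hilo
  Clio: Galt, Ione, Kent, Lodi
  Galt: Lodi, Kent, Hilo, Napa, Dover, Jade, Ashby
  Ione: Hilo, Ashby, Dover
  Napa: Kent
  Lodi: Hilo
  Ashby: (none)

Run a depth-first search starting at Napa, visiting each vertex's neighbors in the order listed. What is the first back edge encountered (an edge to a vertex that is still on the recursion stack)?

Dover→Hilo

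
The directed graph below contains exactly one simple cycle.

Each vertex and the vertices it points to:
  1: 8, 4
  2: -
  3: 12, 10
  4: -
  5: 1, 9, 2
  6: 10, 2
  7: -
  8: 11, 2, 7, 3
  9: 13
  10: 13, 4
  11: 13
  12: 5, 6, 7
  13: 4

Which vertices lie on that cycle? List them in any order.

DFS with gray/black marking from 8:
8 gray
  11 gray
    13 gray
      4 gray
      4 black
    13 black
  11 black
  2 gray
  2 black
  7 gray
  7 black
  3 gray
    12 gray
      5 gray
        1 gray
          1→8: 8 is gray → back edge
Back edge closes the cycle 8 → 3 → 12 → 5 → 1 → 8; its vertices are {1, 3, 5, 8, 12}.

1, 3, 5, 8, 12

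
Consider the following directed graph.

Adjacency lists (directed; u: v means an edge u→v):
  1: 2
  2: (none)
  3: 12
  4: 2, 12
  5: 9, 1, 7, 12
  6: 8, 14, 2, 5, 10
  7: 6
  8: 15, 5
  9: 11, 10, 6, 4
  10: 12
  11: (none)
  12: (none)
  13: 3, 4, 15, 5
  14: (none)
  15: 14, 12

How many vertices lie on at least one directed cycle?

5

A vertex is on a directed cycle iff it belongs to a strongly connected component of size ≥ 2 (or has a self-loop).
The vertices on cycles are {5, 6, 7, 8, 9} — 5 in total.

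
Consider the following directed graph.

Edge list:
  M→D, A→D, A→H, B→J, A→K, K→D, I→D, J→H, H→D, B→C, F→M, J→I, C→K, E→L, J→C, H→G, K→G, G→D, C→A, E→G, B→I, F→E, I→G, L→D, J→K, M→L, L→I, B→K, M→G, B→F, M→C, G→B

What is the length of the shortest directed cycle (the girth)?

3

For each vertex v, BFS finds the shortest path from v back to v.
The shortest such closed walk is B → I → G → B, length 3.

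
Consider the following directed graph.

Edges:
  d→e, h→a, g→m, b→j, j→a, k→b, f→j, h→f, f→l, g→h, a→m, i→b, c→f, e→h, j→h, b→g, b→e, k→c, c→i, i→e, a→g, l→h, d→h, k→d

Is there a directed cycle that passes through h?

Yes

h is on a cycle iff h can reach itself via ≥1 edge.
h → f → l → h — yes.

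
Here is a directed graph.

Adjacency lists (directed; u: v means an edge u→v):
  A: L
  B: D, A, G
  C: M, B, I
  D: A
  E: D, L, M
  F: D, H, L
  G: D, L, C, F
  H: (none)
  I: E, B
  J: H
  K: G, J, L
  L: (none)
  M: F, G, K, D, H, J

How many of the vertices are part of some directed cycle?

7

A vertex is on a directed cycle iff it belongs to a strongly connected component of size ≥ 2 (or has a self-loop).
The vertices on cycles are {B, C, E, G, I, K, M} — 7 in total.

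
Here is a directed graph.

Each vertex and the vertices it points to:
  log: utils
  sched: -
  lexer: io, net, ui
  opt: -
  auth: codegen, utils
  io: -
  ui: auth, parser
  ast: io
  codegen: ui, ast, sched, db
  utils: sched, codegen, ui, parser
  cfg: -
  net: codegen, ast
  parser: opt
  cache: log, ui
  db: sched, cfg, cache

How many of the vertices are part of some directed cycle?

A vertex is on a directed cycle iff it belongs to a strongly connected component of size ≥ 2 (or has a self-loop).
The vertices on cycles are {db, ui, log, auth, cache, utils, codegen} — 7 in total.

7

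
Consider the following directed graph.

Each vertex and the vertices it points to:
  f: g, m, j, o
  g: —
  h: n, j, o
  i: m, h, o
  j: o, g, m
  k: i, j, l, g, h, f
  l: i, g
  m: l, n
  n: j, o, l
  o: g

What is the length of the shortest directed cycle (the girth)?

For each vertex v, BFS finds the shortest path from v back to v.
The shortest such closed walk is n → j → m → n, length 3.

3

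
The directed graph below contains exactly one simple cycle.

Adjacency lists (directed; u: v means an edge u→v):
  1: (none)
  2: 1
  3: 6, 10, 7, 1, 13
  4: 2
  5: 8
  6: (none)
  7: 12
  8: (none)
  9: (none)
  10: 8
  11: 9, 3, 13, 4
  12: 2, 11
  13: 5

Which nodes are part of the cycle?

DFS with gray/black marking from 11:
11 gray
  9 gray
  9 black
  3 gray
    6 gray
    6 black
    10 gray
      8 gray
      8 black
    10 black
    7 gray
      12 gray
        2 gray
          1 gray
          1 black
        2 black
        12→11: 11 is gray → back edge
Back edge closes the cycle 11 → 3 → 7 → 12 → 11; its vertices are {3, 7, 11, 12}.

3, 7, 11, 12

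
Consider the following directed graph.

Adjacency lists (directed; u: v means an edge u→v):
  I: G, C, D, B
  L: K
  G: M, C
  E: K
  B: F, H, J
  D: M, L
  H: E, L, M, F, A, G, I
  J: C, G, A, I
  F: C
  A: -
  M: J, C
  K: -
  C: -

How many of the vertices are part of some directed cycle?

7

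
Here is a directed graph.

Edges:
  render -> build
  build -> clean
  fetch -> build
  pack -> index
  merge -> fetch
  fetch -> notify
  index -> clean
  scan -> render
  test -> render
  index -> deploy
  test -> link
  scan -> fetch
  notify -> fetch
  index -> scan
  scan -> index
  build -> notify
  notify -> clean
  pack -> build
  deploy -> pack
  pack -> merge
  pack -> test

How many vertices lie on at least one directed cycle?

A vertex is on a directed cycle iff it belongs to a strongly connected component of size ≥ 2 (or has a self-loop).
The vertices on cycles are {pack, scan, build, fetch, index, deploy, notify} — 7 in total.

7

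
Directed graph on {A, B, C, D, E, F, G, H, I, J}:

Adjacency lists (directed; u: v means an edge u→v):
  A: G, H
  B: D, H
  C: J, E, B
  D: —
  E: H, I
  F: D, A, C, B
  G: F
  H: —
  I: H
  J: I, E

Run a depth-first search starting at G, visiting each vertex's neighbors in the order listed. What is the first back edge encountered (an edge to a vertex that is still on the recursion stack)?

A->G

DFS from G (visiting each vertex's neighbors in the order listed); mark gray on enter, black on exit:
G gray
  F gray
    D gray
    D black
    A gray
      A→G: G is gray → back edge
First back edge: A → G.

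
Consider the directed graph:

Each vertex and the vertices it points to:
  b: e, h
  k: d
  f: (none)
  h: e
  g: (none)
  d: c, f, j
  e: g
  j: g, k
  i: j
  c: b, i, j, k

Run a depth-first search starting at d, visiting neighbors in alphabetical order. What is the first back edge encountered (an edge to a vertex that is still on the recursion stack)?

k→d

DFS from d (visiting neighbors in alphabetical order); mark gray on enter, black on exit:
d gray
  c gray
    b gray
      e gray
        g gray
        g black
      e black
      h gray
        h→e: e black — skip
      h black
    b black
    i gray
      j gray
        j→g: g black — skip
        k gray
          k→d: d is gray → back edge
First back edge: k → d.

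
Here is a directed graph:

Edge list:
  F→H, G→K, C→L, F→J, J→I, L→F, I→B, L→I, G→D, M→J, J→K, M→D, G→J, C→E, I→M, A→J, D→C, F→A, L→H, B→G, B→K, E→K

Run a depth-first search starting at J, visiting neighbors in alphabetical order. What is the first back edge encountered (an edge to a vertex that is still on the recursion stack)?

A→J

DFS from J (visiting neighbors in alphabetical order); mark gray on enter, black on exit:
J gray
  I gray
    B gray
      G gray
        D gray
          C gray
            E gray
              K gray
              K black
            E black
            L gray
              F gray
                A gray
                  A→J: J is gray → back edge
First back edge: A → J.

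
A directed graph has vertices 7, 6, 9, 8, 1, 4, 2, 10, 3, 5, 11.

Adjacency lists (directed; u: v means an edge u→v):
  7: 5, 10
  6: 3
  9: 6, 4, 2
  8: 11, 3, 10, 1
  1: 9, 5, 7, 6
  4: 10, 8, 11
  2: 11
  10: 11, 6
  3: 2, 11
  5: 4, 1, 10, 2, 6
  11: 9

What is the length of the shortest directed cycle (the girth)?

2

For each vertex v, BFS finds the shortest path from v back to v.
The shortest such closed walk is 1 → 5 → 1, length 2.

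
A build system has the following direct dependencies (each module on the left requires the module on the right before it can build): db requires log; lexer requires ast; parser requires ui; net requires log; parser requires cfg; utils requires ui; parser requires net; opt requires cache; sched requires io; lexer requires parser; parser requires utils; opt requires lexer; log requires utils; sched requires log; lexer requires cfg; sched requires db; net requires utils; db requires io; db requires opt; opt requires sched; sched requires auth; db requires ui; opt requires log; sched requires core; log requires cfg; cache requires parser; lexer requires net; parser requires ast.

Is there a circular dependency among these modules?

Yes

DFS with white/gray/black marking, starting from sched:
sched gray
  core gray
  core black
  log gray
    cfg gray
    cfg black
    utils gray
      ui gray
      ui black
    utils black
  log black
  io gray
  io black
  auth gray
  auth black
  db gray
    db→ui: ui black — skip
    db→log: log black — skip
    opt gray
      opt→sched: sched is gray → back edge
Back edge found, so a cycle exists: sched → db → opt → sched.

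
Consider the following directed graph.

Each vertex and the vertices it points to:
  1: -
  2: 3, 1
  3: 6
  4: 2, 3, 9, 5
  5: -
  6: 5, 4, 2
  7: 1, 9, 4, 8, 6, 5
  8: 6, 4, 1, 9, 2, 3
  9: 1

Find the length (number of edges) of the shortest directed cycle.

3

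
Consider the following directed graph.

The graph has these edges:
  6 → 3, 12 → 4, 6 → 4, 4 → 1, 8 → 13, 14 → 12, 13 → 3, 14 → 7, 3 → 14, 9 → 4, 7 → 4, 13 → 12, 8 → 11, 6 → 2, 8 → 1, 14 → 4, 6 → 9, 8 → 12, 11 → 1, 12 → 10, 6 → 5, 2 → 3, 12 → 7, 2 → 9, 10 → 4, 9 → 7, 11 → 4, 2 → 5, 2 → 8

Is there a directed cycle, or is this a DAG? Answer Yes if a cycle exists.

DFS with white/gray/black marking, starting from 9:
9 gray
  7 gray
    4 gray
      1 gray
      1 black
    4 black
  7 black
  9→4: 4 black — skip
9 black
2 gray
  5 gray
  5 black
  2→9: 9 black — skip
  3 gray
    14 gray
      12 gray
        10 gray
          10→4: 4 black — skip
        10 black
        12→4: 4 black — skip
        12→7: 7 black — skip
      12 black
      14→4: 4 black — skip
      14→7: 7 black — skip
    14 black
  3 black
  8 gray
    11 gray
      11→4: 4 black — skip
      11→1: 1 black — skip
    11 black
    8→12: 12 black — skip
    8→1: 1 black — skip
    13 gray
      13→3: 3 black — skip
      13→12: 12 black — skip
    13 black
  8 black
2 black
6 gray
  6→5: 5 black — skip
  6→2: 2 black — skip
  6→4: 4 black — skip
  6→3: 3 black — skip
  6→9: 9 black — skip
6 black
Every edge goes to a white or black vertex — no back edge, so the graph is acyclic.

No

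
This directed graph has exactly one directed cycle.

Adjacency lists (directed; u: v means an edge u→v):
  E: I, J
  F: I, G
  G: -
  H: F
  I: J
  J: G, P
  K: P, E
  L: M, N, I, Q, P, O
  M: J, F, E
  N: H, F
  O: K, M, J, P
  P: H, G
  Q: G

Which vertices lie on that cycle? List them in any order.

DFS with gray/black marking from H:
H gray
  F gray
    I gray
      J gray
        G gray
        G black
        P gray
          P→H: H is gray → back edge
Back edge closes the cycle H → F → I → J → P → H; its vertices are {F, H, I, J, P}.

F, H, I, J, P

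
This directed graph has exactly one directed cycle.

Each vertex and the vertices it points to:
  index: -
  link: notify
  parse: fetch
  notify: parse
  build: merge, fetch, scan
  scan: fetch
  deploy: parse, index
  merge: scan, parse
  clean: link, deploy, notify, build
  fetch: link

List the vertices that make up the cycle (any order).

link, fetch, parse, notify

DFS with gray/black marking from link:
link gray
  notify gray
    parse gray
      fetch gray
        fetch→link: link is gray → back edge
Back edge closes the cycle link → notify → parse → fetch → link; its vertices are {link, fetch, parse, notify}.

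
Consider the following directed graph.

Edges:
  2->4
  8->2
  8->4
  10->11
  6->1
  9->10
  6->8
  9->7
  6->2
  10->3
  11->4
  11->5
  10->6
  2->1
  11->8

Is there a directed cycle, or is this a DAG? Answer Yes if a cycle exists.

No

DFS with white/gray/black marking, starting from 10:
10 gray
  11 gray
    4 gray
    4 black
    8 gray
      8→4: 4 black — skip
      2 gray
        2→4: 4 black — skip
        1 gray
        1 black
      2 black
    8 black
    5 gray
    5 black
  11 black
  3 gray
  3 black
  6 gray
    6→8: 8 black — skip
    6→2: 2 black — skip
    6→1: 1 black — skip
  6 black
10 black
7 gray
7 black
9 gray
  9→7: 7 black — skip
  9→10: 10 black — skip
9 black
Every edge goes to a white or black vertex — no back edge, so the graph is acyclic.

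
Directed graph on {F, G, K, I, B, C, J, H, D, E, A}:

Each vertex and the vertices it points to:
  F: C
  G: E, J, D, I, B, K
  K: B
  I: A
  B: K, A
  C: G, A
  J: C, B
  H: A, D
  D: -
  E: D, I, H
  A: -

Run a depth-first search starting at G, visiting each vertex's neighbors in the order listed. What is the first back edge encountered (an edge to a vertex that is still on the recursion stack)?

DFS from G (visiting each vertex's neighbors in the order listed); mark gray on enter, black on exit:
G gray
  E gray
    D gray
    D black
    I gray
      A gray
      A black
    I black
    H gray
      H→A: A black — skip
      H→D: D black — skip
    H black
  E black
  J gray
    C gray
      C→G: G is gray → back edge
First back edge: C → G.

C->G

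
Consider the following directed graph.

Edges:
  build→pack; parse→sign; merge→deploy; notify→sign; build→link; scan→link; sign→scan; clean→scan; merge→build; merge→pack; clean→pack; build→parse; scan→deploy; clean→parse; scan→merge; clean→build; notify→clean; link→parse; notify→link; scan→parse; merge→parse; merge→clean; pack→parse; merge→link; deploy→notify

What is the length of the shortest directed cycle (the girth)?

For each vertex v, BFS finds the shortest path from v back to v.
The shortest such closed walk is merge → clean → scan → merge, length 3.

3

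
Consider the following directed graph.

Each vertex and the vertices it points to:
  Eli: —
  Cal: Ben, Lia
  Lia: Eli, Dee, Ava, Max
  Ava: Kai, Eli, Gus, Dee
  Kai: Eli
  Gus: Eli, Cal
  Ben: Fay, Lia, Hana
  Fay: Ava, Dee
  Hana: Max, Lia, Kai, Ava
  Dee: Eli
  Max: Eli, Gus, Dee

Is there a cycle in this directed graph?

DFS with white/gray/black marking, starting from Dee:
Dee gray
  Eli gray
  Eli black
Dee black
Cal gray
  Ben gray
    Fay gray
      Ava gray
        Kai gray
          Kai→Eli: Eli black — skip
        Kai black
        Ava→Eli: Eli black — skip
        Gus gray
          Gus→Eli: Eli black — skip
          Gus→Cal: Cal is gray → back edge
Back edge found, so a cycle exists: Cal → Ben → Fay → Ava → Gus → Cal.

Yes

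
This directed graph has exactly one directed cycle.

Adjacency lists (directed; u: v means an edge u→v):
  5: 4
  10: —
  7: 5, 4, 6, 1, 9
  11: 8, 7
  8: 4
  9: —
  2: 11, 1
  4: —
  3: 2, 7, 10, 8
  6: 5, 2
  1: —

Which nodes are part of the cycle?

DFS with gray/black marking from 2:
2 gray
  11 gray
    8 gray
      4 gray
      4 black
    8 black
    7 gray
      5 gray
        5→4: 4 black — skip
      5 black
      7→4: 4 black — skip
      6 gray
        6→5: 5 black — skip
        6→2: 2 is gray → back edge
Back edge closes the cycle 2 → 11 → 7 → 6 → 2; its vertices are {2, 6, 7, 11}.

2, 6, 7, 11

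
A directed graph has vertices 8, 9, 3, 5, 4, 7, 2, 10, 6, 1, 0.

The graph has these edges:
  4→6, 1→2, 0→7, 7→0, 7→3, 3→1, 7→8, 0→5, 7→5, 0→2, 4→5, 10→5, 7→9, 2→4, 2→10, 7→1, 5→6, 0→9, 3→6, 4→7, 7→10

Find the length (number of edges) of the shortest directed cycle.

2

For each vertex v, BFS finds the shortest path from v back to v.
The shortest such closed walk is 7 → 0 → 7, length 2.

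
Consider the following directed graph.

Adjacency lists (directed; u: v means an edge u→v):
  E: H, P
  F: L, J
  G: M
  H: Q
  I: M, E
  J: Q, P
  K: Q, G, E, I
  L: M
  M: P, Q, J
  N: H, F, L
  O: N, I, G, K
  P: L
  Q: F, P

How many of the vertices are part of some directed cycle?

A vertex is on a directed cycle iff it belongs to a strongly connected component of size ≥ 2 (or has a self-loop).
The vertices on cycles are {F, J, L, M, P, Q} — 6 in total.

6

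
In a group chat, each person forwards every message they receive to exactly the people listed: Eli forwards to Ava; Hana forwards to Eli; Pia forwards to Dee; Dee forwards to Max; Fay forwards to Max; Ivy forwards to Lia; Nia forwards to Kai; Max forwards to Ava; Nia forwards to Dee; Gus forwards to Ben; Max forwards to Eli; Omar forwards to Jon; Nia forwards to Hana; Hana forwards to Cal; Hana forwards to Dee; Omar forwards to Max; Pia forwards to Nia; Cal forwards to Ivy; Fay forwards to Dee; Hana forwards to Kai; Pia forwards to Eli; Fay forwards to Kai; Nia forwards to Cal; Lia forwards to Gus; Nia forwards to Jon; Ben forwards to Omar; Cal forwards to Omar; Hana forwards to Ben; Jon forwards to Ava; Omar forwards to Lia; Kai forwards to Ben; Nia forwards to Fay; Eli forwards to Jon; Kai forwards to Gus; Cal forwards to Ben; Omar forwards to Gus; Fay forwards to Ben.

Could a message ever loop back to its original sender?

DFS with white/gray/black marking, starting from Max:
Max gray
  Ava gray
  Ava black
  Eli gray
    Eli→Ava: Ava black — skip
    Jon gray
      Jon→Ava: Ava black — skip
    Jon black
  Eli black
Max black
Cal gray
  Ivy gray
    Lia gray
      Gus gray
        Ben gray
          Omar gray
            Omar→Lia: Lia is gray → back edge
Back edge found, so a cycle exists: Lia → Gus → Ben → Omar → Lia.

Yes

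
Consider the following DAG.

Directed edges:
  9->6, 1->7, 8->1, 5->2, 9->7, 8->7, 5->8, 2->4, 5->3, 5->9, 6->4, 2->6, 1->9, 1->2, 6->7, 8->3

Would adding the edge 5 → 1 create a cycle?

Adding 5→1 creates a cycle iff 1 can already reach 5.
Explore from 1: no path reaches 5. The graph stays acyclic.

No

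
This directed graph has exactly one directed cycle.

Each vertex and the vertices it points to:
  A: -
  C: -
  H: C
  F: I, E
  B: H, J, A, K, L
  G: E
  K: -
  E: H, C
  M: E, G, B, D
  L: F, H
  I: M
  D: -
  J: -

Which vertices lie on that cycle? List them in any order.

B, F, I, L, M

DFS with gray/black marking from M:
M gray
  E gray
    H gray
      C gray
      C black
    H black
    E→C: C black — skip
  E black
  G gray
    G→E: E black — skip
  G black
  B gray
    B→H: H black — skip
    J gray
    J black
    A gray
    A black
    K gray
    K black
    L gray
      F gray
        I gray
          I→M: M is gray → back edge
Back edge closes the cycle M → B → L → F → I → M; its vertices are {B, F, I, L, M}.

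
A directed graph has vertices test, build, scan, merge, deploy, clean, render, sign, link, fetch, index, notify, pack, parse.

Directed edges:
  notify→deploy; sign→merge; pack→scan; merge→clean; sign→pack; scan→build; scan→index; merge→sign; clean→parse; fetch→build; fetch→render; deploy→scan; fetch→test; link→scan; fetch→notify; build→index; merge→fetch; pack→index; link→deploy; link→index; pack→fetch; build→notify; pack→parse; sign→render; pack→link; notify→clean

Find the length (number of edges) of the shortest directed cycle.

2

For each vertex v, BFS finds the shortest path from v back to v.
The shortest such closed walk is sign → merge → sign, length 2.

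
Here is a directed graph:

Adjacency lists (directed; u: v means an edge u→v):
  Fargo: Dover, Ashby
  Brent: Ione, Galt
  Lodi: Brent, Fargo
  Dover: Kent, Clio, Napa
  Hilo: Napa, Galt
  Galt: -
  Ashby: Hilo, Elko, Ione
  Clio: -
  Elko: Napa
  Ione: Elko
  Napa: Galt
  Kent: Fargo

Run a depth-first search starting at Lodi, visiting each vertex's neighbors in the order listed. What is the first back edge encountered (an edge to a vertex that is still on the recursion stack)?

Kent->Fargo

DFS from Lodi (visiting each vertex's neighbors in the order listed); mark gray on enter, black on exit:
Lodi gray
  Brent gray
    Ione gray
      Elko gray
        Napa gray
          Galt gray
          Galt black
        Napa black
      Elko black
    Ione black
    Brent→Galt: Galt black — skip
  Brent black
  Fargo gray
    Dover gray
      Kent gray
        Kent→Fargo: Fargo is gray → back edge
First back edge: Kent → Fargo.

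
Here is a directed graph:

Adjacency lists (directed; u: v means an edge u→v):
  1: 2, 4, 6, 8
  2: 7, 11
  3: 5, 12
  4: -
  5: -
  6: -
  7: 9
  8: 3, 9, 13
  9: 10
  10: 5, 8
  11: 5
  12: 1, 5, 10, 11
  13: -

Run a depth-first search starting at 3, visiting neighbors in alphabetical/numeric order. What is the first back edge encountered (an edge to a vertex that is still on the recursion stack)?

DFS from 3 (visiting neighbors in alphabetical/numeric order); mark gray on enter, black on exit:
3 gray
  5 gray
  5 black
  12 gray
    1 gray
      2 gray
        7 gray
          9 gray
            10 gray
              10→5: 5 black — skip
              8 gray
                8→3: 3 is gray → back edge
First back edge: 8 → 3.

8→3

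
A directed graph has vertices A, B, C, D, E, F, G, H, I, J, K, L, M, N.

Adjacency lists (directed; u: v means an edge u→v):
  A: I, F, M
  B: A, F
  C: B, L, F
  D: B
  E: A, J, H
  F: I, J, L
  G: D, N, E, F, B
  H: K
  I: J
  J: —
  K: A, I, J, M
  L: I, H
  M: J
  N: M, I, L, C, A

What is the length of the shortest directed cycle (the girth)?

5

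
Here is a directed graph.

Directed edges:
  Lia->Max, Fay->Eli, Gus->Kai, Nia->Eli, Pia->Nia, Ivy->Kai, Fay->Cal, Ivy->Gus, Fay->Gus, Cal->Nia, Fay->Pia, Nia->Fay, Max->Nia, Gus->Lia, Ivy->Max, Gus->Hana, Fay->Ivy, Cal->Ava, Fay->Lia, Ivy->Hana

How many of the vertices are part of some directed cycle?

8

A vertex is on a directed cycle iff it belongs to a strongly connected component of size ≥ 2 (or has a self-loop).
The vertices on cycles are {Cal, Fay, Gus, Ivy, Lia, Max, Nia, Pia} — 8 in total.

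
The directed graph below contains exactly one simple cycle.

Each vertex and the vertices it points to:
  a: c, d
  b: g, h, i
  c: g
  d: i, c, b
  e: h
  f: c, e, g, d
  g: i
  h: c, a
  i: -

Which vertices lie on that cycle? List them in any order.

a, b, d, h

DFS with gray/black marking from d:
d gray
  i gray
  i black
  c gray
    g gray
      g→i: i black — skip
    g black
  c black
  b gray
    b→g: g black — skip
    h gray
      h→c: c black — skip
      a gray
        a→c: c black — skip
        a→d: d is gray → back edge
Back edge closes the cycle d → b → h → a → d; its vertices are {a, b, d, h}.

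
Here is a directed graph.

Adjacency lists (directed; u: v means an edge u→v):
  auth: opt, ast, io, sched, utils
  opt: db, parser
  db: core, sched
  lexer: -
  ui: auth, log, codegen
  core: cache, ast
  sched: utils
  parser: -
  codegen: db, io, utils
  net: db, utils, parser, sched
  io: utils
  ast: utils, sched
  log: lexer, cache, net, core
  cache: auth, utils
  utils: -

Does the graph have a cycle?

Yes

DFS with white/gray/black marking, starting from lexer:
lexer gray
lexer black
auth gray
  opt gray
    db gray
      core gray
        cache gray
          cache→auth: auth is gray → back edge
Back edge found, so a cycle exists: auth → opt → db → core → cache → auth.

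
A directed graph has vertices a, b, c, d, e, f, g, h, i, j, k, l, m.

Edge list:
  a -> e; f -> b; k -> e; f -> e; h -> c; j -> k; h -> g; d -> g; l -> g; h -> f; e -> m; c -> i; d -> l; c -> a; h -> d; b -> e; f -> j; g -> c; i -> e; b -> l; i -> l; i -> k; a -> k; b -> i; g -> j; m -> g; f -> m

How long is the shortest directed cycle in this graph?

4

For each vertex v, BFS finds the shortest path from v back to v.
The shortest such closed walk is l → g → c → i → l, length 4.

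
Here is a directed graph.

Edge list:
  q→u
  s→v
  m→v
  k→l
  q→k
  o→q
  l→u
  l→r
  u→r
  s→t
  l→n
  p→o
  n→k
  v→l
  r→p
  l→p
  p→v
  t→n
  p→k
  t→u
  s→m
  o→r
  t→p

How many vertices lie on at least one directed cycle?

9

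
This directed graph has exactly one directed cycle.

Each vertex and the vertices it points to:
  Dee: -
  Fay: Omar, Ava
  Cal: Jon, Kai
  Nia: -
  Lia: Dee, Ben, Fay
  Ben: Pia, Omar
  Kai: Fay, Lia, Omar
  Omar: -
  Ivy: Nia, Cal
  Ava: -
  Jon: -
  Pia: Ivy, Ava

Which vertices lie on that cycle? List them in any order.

DFS with gray/black marking from Cal:
Cal gray
  Jon gray
  Jon black
  Kai gray
    Fay gray
      Omar gray
      Omar black
      Ava gray
      Ava black
    Fay black
    Lia gray
      Dee gray
      Dee black
      Ben gray
        Pia gray
          Ivy gray
            Nia gray
            Nia black
            Ivy→Cal: Cal is gray → back edge
Back edge closes the cycle Cal → Kai → Lia → Ben → Pia → Ivy → Cal; its vertices are {Ben, Cal, Ivy, Kai, Lia, Pia}.

Ben, Cal, Ivy, Kai, Lia, Pia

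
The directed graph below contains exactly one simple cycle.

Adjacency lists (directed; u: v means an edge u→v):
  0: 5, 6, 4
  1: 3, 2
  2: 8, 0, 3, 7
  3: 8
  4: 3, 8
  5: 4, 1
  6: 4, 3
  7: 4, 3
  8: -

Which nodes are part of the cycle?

0, 1, 2, 5

DFS with gray/black marking from 0:
0 gray
  5 gray
    4 gray
      3 gray
        8 gray
        8 black
      3 black
      4→8: 8 black — skip
    4 black
    1 gray
      1→3: 3 black — skip
      2 gray
        2→8: 8 black — skip
        2→0: 0 is gray → back edge
Back edge closes the cycle 0 → 5 → 1 → 2 → 0; its vertices are {0, 1, 2, 5}.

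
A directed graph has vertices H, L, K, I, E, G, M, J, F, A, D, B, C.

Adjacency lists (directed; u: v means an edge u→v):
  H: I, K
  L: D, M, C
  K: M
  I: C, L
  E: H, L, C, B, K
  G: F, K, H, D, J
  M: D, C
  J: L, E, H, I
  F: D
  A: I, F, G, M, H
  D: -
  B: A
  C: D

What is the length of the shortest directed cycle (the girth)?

For each vertex v, BFS finds the shortest path from v back to v.
The shortest such closed walk is B → A → G → J → E → B, length 5.

5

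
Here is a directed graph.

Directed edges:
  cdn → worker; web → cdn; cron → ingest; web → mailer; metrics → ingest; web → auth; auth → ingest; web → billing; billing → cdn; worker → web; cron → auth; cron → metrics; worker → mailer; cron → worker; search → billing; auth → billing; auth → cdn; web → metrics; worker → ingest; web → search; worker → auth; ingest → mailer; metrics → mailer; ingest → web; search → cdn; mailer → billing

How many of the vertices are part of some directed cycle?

A vertex is on a directed cycle iff it belongs to a strongly connected component of size ≥ 2 (or has a self-loop).
The vertices on cycles are {cdn, web, auth, ingest, mailer, search, worker, billing, metrics} — 9 in total.

9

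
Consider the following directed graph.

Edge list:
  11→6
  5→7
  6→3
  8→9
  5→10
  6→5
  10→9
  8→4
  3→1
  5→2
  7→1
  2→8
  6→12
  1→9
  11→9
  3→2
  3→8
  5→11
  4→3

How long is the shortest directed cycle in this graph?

3

For each vertex v, BFS finds the shortest path from v back to v.
The shortest such closed walk is 6 → 5 → 11 → 6, length 3.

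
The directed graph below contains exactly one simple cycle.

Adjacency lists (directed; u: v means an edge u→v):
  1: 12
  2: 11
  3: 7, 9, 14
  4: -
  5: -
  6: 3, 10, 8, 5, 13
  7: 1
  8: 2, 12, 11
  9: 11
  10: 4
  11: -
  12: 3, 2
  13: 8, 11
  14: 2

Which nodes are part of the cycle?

1, 3, 7, 12

DFS with gray/black marking from 3:
3 gray
  7 gray
    1 gray
      12 gray
        12→3: 3 is gray → back edge
Back edge closes the cycle 3 → 7 → 1 → 12 → 3; its vertices are {1, 3, 7, 12}.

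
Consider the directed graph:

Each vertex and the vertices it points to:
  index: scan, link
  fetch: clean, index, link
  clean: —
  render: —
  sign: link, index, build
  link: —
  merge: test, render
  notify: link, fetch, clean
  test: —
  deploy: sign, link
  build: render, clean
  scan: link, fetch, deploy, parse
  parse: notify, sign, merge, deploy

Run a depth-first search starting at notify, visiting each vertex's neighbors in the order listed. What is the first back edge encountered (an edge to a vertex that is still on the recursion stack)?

DFS from notify (visiting each vertex's neighbors in the order listed); mark gray on enter, black on exit:
notify gray
  link gray
  link black
  fetch gray
    clean gray
    clean black
    index gray
      scan gray
        scan→link: link black — skip
        scan→fetch: fetch is gray → back edge
First back edge: scan → fetch.

scan->fetch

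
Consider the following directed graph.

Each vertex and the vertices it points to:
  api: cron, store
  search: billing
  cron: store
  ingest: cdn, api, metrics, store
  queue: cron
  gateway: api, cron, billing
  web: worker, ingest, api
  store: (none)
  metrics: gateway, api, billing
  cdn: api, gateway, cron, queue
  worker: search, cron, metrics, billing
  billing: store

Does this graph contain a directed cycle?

No

DFS with white/gray/black marking, starting from search:
search gray
  billing gray
    store gray
    store black
  billing black
search black
api gray
  cron gray
    cron→store: store black — skip
  cron black
  api→store: store black — skip
api black
ingest gray
  cdn gray
    cdn→api: api black — skip
    gateway gray
      gateway→api: api black — skip
      gateway→cron: cron black — skip
      gateway→billing: billing black — skip
    gateway black
    cdn→cron: cron black — skip
    queue gray
      queue→cron: cron black — skip
    queue black
  cdn black
  ingest→api: api black — skip
  metrics gray
    metrics→gateway: gateway black — skip
    metrics→api: api black — skip
    metrics→billing: billing black — skip
  metrics black
  ingest→store: store black — skip
ingest black
web gray
  worker gray
    worker→search: search black — skip
    worker→cron: cron black — skip
    worker→metrics: metrics black — skip
    worker→billing: billing black — skip
  worker black
  web→ingest: ingest black — skip
  web→api: api black — skip
web black
Every edge goes to a white or black vertex — no back edge, so the graph is acyclic.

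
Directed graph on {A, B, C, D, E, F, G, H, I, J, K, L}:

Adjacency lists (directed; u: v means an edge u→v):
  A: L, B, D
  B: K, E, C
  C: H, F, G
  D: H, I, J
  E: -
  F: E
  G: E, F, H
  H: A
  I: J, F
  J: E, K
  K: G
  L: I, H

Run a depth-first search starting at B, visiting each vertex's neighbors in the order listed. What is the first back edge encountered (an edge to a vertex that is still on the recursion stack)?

J->K

DFS from B (visiting each vertex's neighbors in the order listed); mark gray on enter, black on exit:
B gray
  K gray
    G gray
      E gray
      E black
      F gray
        F→E: E black — skip
      F black
      H gray
        A gray
          L gray
            I gray
              J gray
                J→E: E black — skip
                J→K: K is gray → back edge
First back edge: J → K.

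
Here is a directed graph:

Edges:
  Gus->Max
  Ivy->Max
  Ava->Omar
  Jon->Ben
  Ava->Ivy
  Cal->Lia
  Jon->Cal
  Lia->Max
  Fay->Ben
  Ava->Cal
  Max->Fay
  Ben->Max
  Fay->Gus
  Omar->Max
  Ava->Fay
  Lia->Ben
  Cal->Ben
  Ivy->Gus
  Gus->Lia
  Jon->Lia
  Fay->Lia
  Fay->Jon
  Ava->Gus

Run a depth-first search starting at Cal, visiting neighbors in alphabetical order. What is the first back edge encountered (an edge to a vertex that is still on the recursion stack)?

DFS from Cal (visiting neighbors in alphabetical order); mark gray on enter, black on exit:
Cal gray
  Ben gray
    Max gray
      Fay gray
        Fay→Ben: Ben is gray → back edge
First back edge: Fay → Ben.

Fay->Ben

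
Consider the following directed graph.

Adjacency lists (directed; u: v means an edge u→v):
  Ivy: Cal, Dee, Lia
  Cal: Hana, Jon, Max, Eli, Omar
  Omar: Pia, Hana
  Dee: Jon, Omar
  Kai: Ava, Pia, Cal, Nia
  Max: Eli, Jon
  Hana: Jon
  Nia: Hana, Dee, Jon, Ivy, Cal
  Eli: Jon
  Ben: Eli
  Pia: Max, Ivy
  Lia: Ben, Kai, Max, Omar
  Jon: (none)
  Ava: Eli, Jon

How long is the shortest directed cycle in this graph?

4

For each vertex v, BFS finds the shortest path from v back to v.
The shortest such closed walk is Lia → Omar → Pia → Ivy → Lia, length 4.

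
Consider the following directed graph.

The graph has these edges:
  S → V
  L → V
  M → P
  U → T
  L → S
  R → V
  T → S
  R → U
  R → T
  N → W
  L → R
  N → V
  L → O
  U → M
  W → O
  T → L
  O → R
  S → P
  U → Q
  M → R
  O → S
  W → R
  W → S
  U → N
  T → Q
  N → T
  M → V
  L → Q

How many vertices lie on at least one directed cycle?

A vertex is on a directed cycle iff it belongs to a strongly connected component of size ≥ 2 (or has a self-loop).
The vertices on cycles are {L, M, N, O, R, T, U, W} — 8 in total.

8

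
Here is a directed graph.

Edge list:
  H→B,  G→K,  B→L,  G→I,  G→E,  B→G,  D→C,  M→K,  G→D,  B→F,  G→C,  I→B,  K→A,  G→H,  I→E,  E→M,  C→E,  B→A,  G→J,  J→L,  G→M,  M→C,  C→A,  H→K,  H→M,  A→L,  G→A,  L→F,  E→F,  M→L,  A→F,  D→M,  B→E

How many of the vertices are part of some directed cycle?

A vertex is on a directed cycle iff it belongs to a strongly connected component of size ≥ 2 (or has a self-loop).
The vertices on cycles are {B, C, E, G, H, I, M} — 7 in total.

7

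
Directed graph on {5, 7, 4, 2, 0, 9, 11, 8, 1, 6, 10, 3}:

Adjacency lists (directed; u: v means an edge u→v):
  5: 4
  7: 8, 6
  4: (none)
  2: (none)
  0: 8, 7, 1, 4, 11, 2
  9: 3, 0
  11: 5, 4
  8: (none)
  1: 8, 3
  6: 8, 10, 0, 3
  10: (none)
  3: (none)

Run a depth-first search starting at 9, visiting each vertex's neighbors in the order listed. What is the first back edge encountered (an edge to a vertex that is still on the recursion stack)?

6→0

DFS from 9 (visiting each vertex's neighbors in the order listed); mark gray on enter, black on exit:
9 gray
  3 gray
  3 black
  0 gray
    8 gray
    8 black
    7 gray
      7→8: 8 black — skip
      6 gray
        6→8: 8 black — skip
        10 gray
        10 black
        6→0: 0 is gray → back edge
First back edge: 6 → 0.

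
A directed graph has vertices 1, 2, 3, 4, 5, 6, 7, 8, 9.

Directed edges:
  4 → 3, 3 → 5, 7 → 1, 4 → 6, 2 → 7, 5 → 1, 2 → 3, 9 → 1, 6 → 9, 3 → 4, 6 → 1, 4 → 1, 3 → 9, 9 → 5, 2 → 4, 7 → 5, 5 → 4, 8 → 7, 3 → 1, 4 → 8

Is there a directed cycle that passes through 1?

1 lies on a cycle iff there is a path from 1 back to itself.
Exploring from 1, it never reaches itself; equivalently, its strongly connected component is a singleton.

No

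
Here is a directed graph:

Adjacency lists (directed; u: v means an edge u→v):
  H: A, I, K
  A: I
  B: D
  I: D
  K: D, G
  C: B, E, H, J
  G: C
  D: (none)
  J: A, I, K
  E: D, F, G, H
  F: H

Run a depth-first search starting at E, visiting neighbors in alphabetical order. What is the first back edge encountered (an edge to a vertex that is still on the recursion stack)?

DFS from E (visiting neighbors in alphabetical order); mark gray on enter, black on exit:
E gray
  D gray
  D black
  F gray
    H gray
      A gray
        I gray
          I→D: D black — skip
        I black
      A black
      H→I: I black — skip
      K gray
        K→D: D black — skip
        G gray
          C gray
            B gray
              B→D: D black — skip
            B black
            C→E: E is gray → back edge
First back edge: C → E.

C->E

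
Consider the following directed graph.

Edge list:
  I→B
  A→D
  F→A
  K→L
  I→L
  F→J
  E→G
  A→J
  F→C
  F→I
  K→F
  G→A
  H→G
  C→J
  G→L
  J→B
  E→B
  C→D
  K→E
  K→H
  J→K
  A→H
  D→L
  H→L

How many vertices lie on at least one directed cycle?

A vertex is on a directed cycle iff it belongs to a strongly connected component of size ≥ 2 (or has a self-loop).
The vertices on cycles are {A, C, E, F, G, H, J, K} — 8 in total.

8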